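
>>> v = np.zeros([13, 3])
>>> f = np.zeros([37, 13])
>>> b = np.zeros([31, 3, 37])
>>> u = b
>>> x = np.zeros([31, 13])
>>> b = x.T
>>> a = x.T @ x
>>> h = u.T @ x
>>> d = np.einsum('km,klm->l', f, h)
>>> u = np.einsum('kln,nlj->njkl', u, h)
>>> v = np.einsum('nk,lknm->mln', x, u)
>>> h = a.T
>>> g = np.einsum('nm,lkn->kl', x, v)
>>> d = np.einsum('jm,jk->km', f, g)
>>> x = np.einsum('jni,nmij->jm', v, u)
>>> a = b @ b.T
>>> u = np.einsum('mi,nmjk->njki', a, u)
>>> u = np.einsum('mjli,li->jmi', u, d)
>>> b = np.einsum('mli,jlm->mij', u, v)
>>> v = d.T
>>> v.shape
(13, 3)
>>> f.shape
(37, 13)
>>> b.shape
(31, 13, 3)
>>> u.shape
(31, 37, 13)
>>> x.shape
(3, 13)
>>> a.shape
(13, 13)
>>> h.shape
(13, 13)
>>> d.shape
(3, 13)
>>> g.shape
(37, 3)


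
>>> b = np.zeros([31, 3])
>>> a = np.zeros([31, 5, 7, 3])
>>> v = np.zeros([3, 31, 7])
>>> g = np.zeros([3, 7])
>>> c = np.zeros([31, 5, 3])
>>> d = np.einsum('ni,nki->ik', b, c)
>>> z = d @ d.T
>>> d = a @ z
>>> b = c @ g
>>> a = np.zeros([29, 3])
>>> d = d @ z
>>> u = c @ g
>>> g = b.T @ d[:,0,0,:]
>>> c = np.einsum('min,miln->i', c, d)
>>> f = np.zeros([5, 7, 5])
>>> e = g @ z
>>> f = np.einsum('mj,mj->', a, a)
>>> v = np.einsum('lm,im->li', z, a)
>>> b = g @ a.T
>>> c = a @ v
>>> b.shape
(7, 5, 29)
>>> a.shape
(29, 3)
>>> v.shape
(3, 29)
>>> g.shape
(7, 5, 3)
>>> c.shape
(29, 29)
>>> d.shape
(31, 5, 7, 3)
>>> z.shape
(3, 3)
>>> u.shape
(31, 5, 7)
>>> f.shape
()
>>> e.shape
(7, 5, 3)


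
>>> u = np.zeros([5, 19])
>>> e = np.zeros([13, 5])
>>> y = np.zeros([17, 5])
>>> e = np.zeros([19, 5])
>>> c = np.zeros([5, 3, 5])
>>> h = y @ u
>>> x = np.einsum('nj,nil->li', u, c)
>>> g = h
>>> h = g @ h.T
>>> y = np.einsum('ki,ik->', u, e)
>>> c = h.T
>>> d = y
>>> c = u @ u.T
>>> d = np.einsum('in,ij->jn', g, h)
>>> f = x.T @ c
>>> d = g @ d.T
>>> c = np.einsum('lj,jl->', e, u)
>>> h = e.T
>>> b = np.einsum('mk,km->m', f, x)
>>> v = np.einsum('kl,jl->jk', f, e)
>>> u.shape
(5, 19)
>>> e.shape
(19, 5)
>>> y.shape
()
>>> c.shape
()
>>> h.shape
(5, 19)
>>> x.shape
(5, 3)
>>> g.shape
(17, 19)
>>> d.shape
(17, 17)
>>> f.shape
(3, 5)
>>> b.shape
(3,)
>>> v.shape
(19, 3)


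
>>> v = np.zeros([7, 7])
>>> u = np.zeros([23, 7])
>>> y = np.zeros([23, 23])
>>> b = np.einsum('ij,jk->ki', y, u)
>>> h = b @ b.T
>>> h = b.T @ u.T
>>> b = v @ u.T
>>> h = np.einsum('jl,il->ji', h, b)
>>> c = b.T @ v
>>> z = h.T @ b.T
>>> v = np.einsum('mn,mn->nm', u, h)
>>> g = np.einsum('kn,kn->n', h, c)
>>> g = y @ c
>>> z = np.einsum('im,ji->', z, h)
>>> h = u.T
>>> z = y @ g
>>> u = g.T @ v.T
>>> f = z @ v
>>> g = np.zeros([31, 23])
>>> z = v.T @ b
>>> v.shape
(7, 23)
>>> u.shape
(7, 7)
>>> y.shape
(23, 23)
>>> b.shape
(7, 23)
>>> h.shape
(7, 23)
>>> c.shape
(23, 7)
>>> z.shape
(23, 23)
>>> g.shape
(31, 23)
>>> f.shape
(23, 23)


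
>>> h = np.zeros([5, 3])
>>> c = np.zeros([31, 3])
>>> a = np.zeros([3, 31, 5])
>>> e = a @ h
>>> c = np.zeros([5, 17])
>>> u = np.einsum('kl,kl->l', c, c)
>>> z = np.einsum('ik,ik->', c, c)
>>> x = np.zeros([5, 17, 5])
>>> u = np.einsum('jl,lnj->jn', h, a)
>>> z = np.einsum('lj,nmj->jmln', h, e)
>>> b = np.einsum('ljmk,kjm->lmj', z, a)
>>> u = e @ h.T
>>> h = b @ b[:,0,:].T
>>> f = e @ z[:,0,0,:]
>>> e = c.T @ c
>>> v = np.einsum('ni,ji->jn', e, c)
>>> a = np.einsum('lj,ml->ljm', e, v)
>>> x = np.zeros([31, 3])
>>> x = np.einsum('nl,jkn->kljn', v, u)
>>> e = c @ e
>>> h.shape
(3, 5, 3)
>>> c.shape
(5, 17)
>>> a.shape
(17, 17, 5)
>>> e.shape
(5, 17)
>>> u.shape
(3, 31, 5)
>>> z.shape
(3, 31, 5, 3)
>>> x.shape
(31, 17, 3, 5)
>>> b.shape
(3, 5, 31)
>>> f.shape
(3, 31, 3)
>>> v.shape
(5, 17)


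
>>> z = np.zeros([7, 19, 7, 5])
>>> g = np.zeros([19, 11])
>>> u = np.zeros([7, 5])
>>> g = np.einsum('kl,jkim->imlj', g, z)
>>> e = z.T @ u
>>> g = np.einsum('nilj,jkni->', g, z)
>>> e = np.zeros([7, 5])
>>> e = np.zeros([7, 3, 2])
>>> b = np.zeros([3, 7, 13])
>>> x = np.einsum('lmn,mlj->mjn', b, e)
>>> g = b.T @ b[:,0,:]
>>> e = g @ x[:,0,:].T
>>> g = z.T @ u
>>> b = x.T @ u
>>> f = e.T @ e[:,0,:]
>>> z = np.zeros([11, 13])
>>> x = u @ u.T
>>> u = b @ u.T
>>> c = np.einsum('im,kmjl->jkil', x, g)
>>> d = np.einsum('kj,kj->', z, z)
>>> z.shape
(11, 13)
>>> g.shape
(5, 7, 19, 5)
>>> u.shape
(13, 2, 7)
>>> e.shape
(13, 7, 7)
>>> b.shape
(13, 2, 5)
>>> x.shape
(7, 7)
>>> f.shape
(7, 7, 7)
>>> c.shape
(19, 5, 7, 5)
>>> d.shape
()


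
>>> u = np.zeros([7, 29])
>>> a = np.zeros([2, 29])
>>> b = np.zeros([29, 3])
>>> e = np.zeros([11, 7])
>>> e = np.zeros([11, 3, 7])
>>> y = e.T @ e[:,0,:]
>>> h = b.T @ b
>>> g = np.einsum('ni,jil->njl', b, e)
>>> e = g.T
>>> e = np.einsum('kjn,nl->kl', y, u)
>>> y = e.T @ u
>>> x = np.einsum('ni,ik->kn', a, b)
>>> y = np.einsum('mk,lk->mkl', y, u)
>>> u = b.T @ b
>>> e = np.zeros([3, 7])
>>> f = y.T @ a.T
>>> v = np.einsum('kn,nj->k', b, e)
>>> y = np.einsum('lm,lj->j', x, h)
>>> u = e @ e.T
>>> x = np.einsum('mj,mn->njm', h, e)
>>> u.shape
(3, 3)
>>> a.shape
(2, 29)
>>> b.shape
(29, 3)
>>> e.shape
(3, 7)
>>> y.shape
(3,)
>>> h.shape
(3, 3)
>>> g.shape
(29, 11, 7)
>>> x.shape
(7, 3, 3)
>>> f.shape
(7, 29, 2)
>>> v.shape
(29,)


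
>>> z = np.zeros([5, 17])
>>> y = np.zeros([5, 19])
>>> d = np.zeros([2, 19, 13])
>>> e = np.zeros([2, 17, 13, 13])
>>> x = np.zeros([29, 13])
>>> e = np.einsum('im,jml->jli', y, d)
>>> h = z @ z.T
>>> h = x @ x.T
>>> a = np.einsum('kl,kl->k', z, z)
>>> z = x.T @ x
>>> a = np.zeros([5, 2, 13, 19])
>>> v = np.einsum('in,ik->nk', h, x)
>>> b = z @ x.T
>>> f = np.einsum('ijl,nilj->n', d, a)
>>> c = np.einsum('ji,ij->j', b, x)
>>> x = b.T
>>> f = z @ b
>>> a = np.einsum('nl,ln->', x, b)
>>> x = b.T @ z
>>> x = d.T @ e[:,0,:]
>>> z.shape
(13, 13)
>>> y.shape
(5, 19)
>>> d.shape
(2, 19, 13)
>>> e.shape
(2, 13, 5)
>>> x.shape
(13, 19, 5)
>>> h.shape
(29, 29)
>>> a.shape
()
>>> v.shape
(29, 13)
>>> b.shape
(13, 29)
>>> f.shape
(13, 29)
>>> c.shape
(13,)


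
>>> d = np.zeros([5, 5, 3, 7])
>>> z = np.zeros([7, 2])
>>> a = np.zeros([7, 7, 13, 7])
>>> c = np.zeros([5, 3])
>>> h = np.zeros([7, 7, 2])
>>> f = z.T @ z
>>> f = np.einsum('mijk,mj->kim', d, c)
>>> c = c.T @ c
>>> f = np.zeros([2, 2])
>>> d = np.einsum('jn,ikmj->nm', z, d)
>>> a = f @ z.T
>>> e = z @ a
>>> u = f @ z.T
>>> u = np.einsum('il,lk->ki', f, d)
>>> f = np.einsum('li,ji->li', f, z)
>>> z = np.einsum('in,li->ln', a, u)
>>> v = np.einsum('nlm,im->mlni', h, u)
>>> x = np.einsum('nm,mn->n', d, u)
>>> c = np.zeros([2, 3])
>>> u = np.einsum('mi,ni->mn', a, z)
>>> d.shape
(2, 3)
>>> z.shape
(3, 7)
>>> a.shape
(2, 7)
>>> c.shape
(2, 3)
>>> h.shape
(7, 7, 2)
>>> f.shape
(2, 2)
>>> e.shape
(7, 7)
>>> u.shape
(2, 3)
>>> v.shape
(2, 7, 7, 3)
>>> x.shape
(2,)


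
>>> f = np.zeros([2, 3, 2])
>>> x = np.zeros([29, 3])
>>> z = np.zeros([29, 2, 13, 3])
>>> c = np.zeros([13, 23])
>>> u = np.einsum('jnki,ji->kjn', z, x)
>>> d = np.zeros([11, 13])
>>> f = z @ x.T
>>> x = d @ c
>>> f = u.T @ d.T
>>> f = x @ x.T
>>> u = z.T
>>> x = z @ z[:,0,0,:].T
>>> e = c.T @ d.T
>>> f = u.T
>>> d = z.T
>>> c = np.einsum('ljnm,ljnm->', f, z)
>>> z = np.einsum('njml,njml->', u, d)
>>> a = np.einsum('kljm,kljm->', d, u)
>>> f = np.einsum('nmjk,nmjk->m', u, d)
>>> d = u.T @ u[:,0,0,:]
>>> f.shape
(13,)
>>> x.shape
(29, 2, 13, 29)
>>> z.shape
()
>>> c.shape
()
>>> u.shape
(3, 13, 2, 29)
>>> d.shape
(29, 2, 13, 29)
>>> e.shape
(23, 11)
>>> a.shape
()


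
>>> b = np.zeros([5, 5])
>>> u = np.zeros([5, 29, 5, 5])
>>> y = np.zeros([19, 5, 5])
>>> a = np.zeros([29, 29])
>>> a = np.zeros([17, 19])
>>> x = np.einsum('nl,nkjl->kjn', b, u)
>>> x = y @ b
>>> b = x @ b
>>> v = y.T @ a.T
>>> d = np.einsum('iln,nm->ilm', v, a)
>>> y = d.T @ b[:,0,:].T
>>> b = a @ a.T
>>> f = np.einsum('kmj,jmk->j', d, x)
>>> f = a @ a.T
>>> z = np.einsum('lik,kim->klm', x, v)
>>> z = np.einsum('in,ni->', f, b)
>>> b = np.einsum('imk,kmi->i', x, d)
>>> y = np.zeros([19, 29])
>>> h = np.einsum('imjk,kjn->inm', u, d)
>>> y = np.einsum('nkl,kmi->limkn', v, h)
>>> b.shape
(19,)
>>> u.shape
(5, 29, 5, 5)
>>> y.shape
(17, 29, 19, 5, 5)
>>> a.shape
(17, 19)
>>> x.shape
(19, 5, 5)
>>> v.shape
(5, 5, 17)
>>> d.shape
(5, 5, 19)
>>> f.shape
(17, 17)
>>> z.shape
()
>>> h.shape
(5, 19, 29)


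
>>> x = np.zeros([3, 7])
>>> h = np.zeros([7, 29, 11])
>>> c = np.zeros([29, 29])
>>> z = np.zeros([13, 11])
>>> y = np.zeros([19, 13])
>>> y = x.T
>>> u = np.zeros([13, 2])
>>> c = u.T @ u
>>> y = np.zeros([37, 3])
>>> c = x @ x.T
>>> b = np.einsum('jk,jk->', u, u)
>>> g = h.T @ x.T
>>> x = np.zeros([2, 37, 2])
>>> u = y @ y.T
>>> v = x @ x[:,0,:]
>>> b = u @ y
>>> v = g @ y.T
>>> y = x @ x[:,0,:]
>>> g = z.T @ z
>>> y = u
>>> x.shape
(2, 37, 2)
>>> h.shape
(7, 29, 11)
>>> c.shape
(3, 3)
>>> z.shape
(13, 11)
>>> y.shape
(37, 37)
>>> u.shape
(37, 37)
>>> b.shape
(37, 3)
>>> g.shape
(11, 11)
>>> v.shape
(11, 29, 37)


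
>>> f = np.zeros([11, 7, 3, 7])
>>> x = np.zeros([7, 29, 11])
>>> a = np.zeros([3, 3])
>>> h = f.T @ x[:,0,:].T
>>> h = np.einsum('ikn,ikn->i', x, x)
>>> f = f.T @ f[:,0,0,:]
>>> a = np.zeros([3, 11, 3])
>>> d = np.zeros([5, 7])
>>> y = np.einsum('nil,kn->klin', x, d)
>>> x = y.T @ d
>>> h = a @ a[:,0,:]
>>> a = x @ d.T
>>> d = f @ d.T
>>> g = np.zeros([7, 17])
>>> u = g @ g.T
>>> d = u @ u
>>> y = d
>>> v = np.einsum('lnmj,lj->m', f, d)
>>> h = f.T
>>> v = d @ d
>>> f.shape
(7, 3, 7, 7)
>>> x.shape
(7, 29, 11, 7)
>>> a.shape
(7, 29, 11, 5)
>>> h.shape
(7, 7, 3, 7)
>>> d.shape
(7, 7)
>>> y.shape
(7, 7)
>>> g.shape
(7, 17)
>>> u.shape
(7, 7)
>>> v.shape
(7, 7)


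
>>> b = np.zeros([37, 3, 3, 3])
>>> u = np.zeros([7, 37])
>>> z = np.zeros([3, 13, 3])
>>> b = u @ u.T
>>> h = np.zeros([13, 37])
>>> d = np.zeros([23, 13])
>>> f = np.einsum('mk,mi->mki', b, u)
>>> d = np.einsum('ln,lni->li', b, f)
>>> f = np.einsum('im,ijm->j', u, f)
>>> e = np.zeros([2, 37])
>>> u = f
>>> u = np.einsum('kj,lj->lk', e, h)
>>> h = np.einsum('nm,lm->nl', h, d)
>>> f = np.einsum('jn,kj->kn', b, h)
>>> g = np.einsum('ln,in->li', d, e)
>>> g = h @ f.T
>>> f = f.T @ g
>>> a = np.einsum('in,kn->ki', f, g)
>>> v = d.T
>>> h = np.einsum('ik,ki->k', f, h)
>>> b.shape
(7, 7)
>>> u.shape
(13, 2)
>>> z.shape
(3, 13, 3)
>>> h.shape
(13,)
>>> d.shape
(7, 37)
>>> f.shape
(7, 13)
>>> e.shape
(2, 37)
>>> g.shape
(13, 13)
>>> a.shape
(13, 7)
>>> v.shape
(37, 7)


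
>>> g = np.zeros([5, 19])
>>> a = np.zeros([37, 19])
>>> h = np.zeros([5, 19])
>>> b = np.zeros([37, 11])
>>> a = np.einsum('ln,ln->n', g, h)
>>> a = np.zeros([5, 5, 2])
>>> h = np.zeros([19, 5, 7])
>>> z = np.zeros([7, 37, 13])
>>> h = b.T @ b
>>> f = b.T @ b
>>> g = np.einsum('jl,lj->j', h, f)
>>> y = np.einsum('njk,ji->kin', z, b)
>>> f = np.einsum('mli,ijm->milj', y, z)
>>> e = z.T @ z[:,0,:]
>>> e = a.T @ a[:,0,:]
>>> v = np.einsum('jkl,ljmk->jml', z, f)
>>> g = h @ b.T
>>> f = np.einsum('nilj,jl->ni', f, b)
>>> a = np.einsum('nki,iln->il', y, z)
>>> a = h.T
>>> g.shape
(11, 37)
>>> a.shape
(11, 11)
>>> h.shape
(11, 11)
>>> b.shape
(37, 11)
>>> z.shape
(7, 37, 13)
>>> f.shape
(13, 7)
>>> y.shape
(13, 11, 7)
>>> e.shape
(2, 5, 2)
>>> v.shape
(7, 11, 13)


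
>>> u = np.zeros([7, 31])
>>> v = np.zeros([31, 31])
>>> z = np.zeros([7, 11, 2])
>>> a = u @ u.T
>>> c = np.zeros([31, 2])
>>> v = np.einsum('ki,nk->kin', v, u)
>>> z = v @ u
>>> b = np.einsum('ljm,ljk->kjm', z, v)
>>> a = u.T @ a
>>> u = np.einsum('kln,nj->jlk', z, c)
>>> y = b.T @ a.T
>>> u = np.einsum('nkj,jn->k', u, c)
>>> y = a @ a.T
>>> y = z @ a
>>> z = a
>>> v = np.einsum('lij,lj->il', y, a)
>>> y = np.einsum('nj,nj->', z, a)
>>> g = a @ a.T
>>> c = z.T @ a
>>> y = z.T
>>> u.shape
(31,)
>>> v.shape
(31, 31)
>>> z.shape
(31, 7)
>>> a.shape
(31, 7)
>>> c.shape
(7, 7)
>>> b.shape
(7, 31, 31)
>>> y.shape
(7, 31)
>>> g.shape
(31, 31)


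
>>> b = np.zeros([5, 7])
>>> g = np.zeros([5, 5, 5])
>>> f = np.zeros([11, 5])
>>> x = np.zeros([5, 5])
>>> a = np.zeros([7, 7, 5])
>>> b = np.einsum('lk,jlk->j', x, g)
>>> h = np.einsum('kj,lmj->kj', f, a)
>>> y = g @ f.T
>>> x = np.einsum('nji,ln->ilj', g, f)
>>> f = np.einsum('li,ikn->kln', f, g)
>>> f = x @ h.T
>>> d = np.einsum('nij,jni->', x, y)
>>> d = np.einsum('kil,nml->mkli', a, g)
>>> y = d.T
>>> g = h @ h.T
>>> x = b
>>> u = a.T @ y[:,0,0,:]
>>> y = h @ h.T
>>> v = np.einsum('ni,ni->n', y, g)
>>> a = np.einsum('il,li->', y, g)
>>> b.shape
(5,)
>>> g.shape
(11, 11)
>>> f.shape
(5, 11, 11)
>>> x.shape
(5,)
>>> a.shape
()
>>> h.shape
(11, 5)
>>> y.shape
(11, 11)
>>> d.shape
(5, 7, 5, 7)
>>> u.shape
(5, 7, 5)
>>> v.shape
(11,)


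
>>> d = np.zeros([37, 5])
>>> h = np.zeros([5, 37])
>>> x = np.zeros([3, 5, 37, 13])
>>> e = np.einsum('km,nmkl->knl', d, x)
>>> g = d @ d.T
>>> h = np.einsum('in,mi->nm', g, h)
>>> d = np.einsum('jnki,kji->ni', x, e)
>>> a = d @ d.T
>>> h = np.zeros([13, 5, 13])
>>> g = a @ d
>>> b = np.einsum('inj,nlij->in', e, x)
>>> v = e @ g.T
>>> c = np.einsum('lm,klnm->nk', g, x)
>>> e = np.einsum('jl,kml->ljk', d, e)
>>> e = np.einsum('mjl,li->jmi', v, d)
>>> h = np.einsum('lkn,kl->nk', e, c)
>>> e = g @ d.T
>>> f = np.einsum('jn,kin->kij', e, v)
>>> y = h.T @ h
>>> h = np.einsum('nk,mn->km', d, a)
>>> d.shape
(5, 13)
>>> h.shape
(13, 5)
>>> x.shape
(3, 5, 37, 13)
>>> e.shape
(5, 5)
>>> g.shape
(5, 13)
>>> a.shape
(5, 5)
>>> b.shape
(37, 3)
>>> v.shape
(37, 3, 5)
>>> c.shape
(37, 3)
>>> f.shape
(37, 3, 5)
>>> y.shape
(37, 37)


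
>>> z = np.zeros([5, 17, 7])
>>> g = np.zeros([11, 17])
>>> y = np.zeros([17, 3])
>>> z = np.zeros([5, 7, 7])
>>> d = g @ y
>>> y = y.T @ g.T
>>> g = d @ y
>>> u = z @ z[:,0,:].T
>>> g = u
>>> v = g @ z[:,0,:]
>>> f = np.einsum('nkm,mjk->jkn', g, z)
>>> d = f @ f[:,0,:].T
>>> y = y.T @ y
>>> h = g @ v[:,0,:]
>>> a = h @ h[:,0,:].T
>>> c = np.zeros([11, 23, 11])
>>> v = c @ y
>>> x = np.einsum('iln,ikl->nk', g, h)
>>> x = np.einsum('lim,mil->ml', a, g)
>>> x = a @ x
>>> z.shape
(5, 7, 7)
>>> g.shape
(5, 7, 5)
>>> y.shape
(11, 11)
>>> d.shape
(7, 7, 7)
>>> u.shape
(5, 7, 5)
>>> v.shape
(11, 23, 11)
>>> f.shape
(7, 7, 5)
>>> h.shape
(5, 7, 7)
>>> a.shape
(5, 7, 5)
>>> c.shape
(11, 23, 11)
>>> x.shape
(5, 7, 5)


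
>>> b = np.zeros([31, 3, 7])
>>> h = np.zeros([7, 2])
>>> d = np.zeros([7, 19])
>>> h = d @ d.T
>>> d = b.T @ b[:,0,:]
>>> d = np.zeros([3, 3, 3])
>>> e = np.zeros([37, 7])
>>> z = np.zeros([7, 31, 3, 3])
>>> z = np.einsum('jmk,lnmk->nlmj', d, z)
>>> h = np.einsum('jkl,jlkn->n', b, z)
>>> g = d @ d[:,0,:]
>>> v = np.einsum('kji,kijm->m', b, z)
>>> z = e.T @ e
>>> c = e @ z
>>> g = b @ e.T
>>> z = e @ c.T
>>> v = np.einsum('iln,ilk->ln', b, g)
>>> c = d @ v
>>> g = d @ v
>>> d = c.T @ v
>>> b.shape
(31, 3, 7)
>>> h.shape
(3,)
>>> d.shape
(7, 3, 7)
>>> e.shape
(37, 7)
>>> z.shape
(37, 37)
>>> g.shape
(3, 3, 7)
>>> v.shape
(3, 7)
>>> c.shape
(3, 3, 7)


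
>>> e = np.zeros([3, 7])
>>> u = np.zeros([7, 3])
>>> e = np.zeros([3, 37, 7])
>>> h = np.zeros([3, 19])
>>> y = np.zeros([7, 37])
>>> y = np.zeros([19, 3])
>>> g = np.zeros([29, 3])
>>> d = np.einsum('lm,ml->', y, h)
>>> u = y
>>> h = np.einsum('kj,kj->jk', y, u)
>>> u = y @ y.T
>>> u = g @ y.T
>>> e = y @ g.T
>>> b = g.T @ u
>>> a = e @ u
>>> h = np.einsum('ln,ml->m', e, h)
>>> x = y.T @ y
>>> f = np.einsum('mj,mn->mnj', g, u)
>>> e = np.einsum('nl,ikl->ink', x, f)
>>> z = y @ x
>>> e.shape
(29, 3, 19)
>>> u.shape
(29, 19)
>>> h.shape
(3,)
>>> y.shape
(19, 3)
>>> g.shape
(29, 3)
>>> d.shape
()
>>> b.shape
(3, 19)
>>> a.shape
(19, 19)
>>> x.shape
(3, 3)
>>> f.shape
(29, 19, 3)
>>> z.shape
(19, 3)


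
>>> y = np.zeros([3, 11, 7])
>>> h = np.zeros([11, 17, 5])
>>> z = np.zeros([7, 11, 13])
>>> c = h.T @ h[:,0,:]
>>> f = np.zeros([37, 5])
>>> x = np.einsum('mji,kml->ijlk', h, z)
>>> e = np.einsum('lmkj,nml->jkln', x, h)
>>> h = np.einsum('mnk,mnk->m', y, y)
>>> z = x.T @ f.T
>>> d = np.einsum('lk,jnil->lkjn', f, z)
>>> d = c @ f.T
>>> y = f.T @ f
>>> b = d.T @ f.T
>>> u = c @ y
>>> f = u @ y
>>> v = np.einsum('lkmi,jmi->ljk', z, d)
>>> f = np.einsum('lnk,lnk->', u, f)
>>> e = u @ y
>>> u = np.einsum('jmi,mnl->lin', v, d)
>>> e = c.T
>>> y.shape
(5, 5)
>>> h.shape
(3,)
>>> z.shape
(7, 13, 17, 37)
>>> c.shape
(5, 17, 5)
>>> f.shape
()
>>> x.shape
(5, 17, 13, 7)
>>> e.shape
(5, 17, 5)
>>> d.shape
(5, 17, 37)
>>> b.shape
(37, 17, 37)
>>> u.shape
(37, 13, 17)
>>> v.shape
(7, 5, 13)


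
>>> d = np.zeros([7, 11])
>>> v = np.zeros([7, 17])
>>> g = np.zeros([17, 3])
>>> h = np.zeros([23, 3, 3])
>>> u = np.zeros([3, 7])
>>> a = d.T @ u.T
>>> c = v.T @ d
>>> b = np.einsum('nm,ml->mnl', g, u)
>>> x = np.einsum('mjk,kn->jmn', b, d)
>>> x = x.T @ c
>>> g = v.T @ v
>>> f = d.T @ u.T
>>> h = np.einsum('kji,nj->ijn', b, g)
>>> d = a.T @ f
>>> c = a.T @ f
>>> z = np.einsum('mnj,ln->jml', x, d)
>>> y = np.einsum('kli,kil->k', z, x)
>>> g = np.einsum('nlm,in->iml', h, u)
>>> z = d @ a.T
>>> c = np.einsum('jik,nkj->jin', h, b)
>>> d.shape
(3, 3)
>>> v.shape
(7, 17)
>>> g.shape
(3, 17, 17)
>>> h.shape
(7, 17, 17)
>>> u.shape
(3, 7)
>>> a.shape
(11, 3)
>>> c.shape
(7, 17, 3)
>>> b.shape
(3, 17, 7)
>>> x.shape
(11, 3, 11)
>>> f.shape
(11, 3)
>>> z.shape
(3, 11)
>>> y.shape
(11,)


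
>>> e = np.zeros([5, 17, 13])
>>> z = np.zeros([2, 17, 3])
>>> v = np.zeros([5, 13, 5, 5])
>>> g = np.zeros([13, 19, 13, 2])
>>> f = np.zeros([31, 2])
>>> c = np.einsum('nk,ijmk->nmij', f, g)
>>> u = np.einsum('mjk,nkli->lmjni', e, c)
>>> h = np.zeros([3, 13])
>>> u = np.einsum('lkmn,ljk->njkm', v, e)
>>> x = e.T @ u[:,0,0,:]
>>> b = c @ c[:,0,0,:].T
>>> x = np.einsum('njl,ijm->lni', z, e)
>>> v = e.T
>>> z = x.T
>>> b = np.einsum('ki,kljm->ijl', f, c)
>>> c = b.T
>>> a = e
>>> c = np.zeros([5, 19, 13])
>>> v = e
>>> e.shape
(5, 17, 13)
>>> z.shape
(5, 2, 3)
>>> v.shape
(5, 17, 13)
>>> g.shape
(13, 19, 13, 2)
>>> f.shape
(31, 2)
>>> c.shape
(5, 19, 13)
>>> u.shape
(5, 17, 13, 5)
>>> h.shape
(3, 13)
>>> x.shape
(3, 2, 5)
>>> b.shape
(2, 13, 13)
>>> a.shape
(5, 17, 13)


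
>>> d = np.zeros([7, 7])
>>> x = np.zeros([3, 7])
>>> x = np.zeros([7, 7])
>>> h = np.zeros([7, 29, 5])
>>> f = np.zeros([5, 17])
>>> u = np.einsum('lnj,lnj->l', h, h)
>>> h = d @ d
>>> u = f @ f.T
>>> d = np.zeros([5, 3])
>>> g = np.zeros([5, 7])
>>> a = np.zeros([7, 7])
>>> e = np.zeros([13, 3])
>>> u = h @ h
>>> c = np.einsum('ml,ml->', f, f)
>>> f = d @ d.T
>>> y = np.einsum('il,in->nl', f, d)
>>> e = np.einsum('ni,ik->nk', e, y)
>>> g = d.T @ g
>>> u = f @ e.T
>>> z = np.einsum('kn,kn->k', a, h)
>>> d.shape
(5, 3)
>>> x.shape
(7, 7)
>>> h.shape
(7, 7)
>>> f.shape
(5, 5)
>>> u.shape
(5, 13)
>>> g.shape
(3, 7)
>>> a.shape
(7, 7)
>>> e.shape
(13, 5)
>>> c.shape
()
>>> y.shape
(3, 5)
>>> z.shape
(7,)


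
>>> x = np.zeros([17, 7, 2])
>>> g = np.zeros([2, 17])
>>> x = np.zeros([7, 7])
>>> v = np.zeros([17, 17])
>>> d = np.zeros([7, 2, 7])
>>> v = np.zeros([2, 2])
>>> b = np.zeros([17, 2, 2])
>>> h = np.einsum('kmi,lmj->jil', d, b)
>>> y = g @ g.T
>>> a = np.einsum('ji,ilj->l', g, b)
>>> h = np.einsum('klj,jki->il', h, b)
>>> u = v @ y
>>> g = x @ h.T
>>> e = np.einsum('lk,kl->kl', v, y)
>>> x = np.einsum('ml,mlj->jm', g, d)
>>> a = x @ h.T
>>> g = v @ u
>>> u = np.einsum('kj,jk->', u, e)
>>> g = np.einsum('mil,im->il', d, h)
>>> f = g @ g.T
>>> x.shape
(7, 7)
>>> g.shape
(2, 7)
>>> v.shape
(2, 2)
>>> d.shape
(7, 2, 7)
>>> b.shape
(17, 2, 2)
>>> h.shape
(2, 7)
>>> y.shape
(2, 2)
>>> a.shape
(7, 2)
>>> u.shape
()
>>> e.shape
(2, 2)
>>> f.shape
(2, 2)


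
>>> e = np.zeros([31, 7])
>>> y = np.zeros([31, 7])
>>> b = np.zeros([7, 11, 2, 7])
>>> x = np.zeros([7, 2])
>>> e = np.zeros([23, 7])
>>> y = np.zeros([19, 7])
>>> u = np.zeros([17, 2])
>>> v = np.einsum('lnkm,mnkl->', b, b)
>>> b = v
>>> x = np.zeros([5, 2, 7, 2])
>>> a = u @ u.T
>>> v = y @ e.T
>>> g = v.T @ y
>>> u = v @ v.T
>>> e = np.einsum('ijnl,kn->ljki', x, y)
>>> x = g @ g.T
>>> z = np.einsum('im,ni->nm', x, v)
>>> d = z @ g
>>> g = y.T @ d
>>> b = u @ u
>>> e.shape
(2, 2, 19, 5)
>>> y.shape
(19, 7)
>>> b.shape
(19, 19)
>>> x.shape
(23, 23)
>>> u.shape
(19, 19)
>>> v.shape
(19, 23)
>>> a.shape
(17, 17)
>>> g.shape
(7, 7)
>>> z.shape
(19, 23)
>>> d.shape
(19, 7)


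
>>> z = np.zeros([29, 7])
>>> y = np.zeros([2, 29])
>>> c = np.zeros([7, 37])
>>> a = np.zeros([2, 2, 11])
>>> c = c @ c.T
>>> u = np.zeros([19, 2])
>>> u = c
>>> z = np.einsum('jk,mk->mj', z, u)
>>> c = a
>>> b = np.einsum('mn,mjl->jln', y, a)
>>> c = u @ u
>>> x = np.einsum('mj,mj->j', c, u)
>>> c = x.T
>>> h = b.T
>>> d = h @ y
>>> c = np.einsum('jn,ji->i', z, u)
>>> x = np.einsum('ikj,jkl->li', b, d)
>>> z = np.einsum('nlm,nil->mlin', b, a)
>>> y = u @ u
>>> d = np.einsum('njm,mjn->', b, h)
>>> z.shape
(29, 11, 2, 2)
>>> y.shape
(7, 7)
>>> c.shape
(7,)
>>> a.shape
(2, 2, 11)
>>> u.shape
(7, 7)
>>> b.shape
(2, 11, 29)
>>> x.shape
(29, 2)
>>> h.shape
(29, 11, 2)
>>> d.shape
()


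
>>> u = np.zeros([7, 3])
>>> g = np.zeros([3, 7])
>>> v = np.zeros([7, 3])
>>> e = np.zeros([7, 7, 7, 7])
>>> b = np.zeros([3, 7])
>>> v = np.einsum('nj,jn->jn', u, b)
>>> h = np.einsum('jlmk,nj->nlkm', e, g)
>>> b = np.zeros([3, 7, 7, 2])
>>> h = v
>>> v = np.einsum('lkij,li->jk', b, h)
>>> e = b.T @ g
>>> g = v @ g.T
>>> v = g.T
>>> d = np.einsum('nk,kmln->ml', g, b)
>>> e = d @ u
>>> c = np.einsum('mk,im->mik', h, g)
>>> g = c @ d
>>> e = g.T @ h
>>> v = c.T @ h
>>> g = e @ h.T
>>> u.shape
(7, 3)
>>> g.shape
(7, 2, 3)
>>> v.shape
(7, 2, 7)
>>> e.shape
(7, 2, 7)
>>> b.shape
(3, 7, 7, 2)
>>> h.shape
(3, 7)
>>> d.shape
(7, 7)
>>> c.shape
(3, 2, 7)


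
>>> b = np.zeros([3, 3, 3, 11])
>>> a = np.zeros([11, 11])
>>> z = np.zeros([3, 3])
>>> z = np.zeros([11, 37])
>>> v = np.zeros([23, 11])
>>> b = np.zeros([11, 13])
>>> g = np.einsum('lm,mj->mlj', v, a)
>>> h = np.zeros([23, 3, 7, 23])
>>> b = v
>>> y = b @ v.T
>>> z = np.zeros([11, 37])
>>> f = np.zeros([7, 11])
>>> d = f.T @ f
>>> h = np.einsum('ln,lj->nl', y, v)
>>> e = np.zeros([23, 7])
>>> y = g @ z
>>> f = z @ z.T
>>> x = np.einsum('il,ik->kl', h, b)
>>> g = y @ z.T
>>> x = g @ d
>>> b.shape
(23, 11)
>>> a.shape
(11, 11)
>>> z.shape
(11, 37)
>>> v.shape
(23, 11)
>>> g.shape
(11, 23, 11)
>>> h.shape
(23, 23)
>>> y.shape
(11, 23, 37)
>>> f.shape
(11, 11)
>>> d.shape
(11, 11)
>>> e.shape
(23, 7)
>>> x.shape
(11, 23, 11)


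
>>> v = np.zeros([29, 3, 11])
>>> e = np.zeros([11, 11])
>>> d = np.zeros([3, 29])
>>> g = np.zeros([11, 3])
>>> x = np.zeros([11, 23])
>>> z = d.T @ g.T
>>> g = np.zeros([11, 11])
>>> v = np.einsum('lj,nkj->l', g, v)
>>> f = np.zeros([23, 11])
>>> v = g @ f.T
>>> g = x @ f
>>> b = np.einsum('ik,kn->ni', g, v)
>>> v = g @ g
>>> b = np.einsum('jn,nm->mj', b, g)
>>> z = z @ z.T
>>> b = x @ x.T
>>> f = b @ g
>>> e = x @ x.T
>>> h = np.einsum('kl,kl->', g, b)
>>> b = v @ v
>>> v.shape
(11, 11)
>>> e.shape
(11, 11)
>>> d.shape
(3, 29)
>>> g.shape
(11, 11)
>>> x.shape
(11, 23)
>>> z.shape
(29, 29)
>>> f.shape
(11, 11)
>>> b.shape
(11, 11)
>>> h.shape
()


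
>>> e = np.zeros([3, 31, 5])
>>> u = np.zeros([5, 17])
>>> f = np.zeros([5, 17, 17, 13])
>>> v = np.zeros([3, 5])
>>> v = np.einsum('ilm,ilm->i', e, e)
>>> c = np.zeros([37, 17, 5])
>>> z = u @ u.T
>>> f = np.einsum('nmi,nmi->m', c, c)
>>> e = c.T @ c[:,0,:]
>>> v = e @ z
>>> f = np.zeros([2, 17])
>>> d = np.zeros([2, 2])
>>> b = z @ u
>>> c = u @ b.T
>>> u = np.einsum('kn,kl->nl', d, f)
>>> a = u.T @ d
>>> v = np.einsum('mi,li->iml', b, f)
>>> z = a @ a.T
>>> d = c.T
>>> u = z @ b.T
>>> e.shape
(5, 17, 5)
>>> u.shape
(17, 5)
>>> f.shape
(2, 17)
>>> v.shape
(17, 5, 2)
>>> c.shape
(5, 5)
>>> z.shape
(17, 17)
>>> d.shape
(5, 5)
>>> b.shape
(5, 17)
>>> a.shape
(17, 2)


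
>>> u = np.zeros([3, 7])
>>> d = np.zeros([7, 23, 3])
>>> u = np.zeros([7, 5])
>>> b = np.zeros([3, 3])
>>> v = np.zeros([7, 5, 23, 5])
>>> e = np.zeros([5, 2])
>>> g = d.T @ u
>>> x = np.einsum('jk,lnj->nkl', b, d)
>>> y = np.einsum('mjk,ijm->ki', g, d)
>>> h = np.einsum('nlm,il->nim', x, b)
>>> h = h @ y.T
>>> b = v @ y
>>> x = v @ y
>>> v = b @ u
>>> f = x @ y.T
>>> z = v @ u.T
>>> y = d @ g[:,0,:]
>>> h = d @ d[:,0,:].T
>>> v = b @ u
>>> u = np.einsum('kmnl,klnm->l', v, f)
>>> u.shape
(5,)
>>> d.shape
(7, 23, 3)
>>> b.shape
(7, 5, 23, 7)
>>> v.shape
(7, 5, 23, 5)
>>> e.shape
(5, 2)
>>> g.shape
(3, 23, 5)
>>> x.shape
(7, 5, 23, 7)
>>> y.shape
(7, 23, 5)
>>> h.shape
(7, 23, 7)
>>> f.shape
(7, 5, 23, 5)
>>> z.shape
(7, 5, 23, 7)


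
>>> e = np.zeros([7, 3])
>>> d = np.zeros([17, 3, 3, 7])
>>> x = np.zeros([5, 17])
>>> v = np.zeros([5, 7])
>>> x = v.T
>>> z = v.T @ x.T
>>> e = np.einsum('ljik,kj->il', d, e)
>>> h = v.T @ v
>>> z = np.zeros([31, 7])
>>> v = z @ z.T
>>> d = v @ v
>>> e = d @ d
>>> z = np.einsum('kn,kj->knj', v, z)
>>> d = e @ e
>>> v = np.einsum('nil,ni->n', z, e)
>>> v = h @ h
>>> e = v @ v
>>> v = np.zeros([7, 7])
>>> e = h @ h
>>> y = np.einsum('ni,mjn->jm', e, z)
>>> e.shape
(7, 7)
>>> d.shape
(31, 31)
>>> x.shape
(7, 5)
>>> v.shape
(7, 7)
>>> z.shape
(31, 31, 7)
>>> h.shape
(7, 7)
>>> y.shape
(31, 31)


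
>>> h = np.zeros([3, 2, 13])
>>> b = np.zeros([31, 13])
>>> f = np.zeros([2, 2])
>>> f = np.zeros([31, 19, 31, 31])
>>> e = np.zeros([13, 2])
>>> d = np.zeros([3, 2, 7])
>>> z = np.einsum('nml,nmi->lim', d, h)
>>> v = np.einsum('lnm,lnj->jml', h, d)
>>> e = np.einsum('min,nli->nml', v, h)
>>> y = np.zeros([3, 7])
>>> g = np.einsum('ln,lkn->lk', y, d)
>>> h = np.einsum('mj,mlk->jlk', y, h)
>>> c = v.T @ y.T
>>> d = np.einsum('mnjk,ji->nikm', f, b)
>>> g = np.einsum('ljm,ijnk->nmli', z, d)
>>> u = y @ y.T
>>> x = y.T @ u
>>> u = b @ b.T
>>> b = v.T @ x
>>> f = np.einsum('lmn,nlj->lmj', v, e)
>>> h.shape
(7, 2, 13)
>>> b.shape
(3, 13, 3)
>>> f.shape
(7, 13, 2)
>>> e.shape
(3, 7, 2)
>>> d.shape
(19, 13, 31, 31)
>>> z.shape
(7, 13, 2)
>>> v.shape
(7, 13, 3)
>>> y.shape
(3, 7)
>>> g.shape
(31, 2, 7, 19)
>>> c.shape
(3, 13, 3)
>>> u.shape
(31, 31)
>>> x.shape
(7, 3)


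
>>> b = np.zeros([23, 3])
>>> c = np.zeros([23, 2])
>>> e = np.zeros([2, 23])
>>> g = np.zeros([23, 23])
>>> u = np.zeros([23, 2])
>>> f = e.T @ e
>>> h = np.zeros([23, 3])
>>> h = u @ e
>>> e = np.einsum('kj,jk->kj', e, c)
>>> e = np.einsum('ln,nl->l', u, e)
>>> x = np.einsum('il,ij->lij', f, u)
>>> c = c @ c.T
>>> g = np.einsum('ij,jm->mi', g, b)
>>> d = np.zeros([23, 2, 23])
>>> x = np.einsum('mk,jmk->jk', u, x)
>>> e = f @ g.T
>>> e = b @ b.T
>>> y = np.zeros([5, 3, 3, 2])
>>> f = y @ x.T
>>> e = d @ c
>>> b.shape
(23, 3)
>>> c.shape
(23, 23)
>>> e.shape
(23, 2, 23)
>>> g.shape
(3, 23)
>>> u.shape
(23, 2)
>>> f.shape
(5, 3, 3, 23)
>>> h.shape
(23, 23)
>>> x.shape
(23, 2)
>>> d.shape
(23, 2, 23)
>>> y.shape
(5, 3, 3, 2)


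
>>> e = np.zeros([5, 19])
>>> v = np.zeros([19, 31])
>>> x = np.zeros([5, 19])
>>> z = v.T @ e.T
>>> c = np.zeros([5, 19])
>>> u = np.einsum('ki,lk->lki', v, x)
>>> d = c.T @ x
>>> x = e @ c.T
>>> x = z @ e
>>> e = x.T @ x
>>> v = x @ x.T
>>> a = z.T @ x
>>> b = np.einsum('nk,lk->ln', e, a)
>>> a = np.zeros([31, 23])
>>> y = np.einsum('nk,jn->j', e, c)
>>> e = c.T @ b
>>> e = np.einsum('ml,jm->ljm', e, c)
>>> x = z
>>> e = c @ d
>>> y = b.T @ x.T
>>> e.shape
(5, 19)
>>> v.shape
(31, 31)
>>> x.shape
(31, 5)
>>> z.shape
(31, 5)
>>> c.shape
(5, 19)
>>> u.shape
(5, 19, 31)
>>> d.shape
(19, 19)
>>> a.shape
(31, 23)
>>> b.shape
(5, 19)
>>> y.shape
(19, 31)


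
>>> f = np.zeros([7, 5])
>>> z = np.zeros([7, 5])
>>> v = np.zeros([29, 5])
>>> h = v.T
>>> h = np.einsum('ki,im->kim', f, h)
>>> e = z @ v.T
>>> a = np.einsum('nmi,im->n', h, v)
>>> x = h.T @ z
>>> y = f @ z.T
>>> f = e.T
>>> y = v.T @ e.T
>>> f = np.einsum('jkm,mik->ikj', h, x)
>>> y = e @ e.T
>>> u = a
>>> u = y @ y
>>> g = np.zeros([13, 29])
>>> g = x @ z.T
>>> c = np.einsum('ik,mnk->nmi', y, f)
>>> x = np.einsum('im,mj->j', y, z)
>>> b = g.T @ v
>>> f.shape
(5, 5, 7)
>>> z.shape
(7, 5)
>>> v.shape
(29, 5)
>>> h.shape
(7, 5, 29)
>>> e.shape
(7, 29)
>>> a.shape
(7,)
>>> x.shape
(5,)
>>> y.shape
(7, 7)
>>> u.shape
(7, 7)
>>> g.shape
(29, 5, 7)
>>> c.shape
(5, 5, 7)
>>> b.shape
(7, 5, 5)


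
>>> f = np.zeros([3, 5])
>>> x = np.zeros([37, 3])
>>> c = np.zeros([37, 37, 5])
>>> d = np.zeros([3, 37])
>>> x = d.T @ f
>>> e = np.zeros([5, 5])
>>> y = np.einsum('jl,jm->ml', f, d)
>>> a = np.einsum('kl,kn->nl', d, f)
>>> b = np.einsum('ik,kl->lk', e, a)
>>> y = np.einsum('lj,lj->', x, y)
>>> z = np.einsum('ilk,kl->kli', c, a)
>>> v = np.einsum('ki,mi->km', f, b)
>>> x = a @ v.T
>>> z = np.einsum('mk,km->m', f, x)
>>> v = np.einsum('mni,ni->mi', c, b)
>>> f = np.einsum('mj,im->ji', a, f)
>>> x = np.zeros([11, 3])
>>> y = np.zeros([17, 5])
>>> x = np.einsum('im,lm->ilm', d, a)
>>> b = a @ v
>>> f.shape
(37, 3)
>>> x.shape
(3, 5, 37)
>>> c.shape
(37, 37, 5)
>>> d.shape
(3, 37)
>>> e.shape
(5, 5)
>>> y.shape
(17, 5)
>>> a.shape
(5, 37)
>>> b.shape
(5, 5)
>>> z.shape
(3,)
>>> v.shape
(37, 5)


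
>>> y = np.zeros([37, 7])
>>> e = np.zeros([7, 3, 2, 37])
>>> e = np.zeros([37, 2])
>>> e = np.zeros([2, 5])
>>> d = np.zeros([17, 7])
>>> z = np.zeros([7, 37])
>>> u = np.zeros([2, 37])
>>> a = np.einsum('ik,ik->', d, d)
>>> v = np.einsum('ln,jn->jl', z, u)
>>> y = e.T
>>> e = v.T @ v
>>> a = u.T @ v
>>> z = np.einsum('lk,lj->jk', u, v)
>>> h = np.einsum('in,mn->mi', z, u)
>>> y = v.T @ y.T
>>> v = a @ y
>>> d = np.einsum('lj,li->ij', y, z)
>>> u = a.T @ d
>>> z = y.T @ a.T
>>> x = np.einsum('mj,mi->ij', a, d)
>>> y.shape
(7, 5)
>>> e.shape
(7, 7)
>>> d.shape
(37, 5)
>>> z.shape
(5, 37)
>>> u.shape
(7, 5)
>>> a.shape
(37, 7)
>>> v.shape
(37, 5)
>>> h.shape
(2, 7)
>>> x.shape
(5, 7)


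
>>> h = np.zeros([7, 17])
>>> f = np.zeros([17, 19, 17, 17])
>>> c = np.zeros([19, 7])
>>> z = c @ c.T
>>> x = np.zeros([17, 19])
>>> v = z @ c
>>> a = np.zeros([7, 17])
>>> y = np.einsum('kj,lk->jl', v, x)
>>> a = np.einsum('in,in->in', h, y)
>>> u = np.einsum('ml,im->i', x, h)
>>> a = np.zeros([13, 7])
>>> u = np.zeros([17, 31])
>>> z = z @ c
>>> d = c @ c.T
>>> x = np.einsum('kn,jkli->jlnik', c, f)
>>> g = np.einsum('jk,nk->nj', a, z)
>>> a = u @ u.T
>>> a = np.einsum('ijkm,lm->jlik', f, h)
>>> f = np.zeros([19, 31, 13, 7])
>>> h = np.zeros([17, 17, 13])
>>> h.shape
(17, 17, 13)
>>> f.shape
(19, 31, 13, 7)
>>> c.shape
(19, 7)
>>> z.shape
(19, 7)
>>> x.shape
(17, 17, 7, 17, 19)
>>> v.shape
(19, 7)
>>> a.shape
(19, 7, 17, 17)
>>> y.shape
(7, 17)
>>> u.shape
(17, 31)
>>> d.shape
(19, 19)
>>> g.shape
(19, 13)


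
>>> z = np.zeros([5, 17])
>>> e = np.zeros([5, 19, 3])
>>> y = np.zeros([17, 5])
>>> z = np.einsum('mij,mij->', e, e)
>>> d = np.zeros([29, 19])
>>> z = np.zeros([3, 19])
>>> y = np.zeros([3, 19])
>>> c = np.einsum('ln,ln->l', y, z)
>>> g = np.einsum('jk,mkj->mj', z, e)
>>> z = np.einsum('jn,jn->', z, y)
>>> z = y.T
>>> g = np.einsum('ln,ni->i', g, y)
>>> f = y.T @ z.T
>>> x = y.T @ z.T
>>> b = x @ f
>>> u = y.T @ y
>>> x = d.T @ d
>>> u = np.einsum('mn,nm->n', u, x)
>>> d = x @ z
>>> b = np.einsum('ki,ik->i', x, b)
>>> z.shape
(19, 3)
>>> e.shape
(5, 19, 3)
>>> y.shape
(3, 19)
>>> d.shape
(19, 3)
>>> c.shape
(3,)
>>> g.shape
(19,)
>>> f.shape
(19, 19)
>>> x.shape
(19, 19)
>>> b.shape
(19,)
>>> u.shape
(19,)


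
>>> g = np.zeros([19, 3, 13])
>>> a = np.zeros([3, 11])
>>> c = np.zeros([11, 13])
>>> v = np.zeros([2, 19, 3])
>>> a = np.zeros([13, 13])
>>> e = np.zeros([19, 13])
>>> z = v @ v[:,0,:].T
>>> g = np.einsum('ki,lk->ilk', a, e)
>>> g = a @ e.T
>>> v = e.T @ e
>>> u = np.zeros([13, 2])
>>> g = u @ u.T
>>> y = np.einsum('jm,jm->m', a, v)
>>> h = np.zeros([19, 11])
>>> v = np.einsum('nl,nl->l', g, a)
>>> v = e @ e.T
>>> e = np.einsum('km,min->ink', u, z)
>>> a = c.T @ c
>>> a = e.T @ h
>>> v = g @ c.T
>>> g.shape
(13, 13)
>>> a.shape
(13, 2, 11)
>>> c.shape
(11, 13)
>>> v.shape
(13, 11)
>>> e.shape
(19, 2, 13)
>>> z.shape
(2, 19, 2)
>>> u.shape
(13, 2)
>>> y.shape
(13,)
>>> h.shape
(19, 11)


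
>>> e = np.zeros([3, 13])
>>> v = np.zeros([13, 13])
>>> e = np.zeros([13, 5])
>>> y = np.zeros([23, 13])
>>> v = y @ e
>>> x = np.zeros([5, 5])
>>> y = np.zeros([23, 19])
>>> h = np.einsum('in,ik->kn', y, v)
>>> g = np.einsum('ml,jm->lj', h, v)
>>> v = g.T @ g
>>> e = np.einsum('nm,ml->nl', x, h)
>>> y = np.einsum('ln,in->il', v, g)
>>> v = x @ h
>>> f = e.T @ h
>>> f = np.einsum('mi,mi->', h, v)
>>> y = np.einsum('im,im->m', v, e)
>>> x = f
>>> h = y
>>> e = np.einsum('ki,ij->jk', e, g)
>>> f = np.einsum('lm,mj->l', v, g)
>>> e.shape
(23, 5)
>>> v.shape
(5, 19)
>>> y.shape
(19,)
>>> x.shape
()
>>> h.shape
(19,)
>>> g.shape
(19, 23)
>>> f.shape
(5,)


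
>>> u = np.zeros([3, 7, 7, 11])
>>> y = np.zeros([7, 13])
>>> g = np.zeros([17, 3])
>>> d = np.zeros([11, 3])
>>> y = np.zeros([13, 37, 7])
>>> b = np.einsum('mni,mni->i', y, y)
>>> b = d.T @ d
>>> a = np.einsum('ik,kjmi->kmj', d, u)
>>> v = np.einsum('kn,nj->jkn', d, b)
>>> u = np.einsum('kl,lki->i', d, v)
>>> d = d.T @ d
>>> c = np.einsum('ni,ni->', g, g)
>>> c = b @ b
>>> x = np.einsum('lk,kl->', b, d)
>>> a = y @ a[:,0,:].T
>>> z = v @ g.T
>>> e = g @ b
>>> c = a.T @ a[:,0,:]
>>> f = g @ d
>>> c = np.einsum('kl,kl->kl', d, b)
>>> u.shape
(3,)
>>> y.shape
(13, 37, 7)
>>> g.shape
(17, 3)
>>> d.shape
(3, 3)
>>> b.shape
(3, 3)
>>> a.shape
(13, 37, 3)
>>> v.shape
(3, 11, 3)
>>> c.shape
(3, 3)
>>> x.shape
()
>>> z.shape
(3, 11, 17)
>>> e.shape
(17, 3)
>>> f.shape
(17, 3)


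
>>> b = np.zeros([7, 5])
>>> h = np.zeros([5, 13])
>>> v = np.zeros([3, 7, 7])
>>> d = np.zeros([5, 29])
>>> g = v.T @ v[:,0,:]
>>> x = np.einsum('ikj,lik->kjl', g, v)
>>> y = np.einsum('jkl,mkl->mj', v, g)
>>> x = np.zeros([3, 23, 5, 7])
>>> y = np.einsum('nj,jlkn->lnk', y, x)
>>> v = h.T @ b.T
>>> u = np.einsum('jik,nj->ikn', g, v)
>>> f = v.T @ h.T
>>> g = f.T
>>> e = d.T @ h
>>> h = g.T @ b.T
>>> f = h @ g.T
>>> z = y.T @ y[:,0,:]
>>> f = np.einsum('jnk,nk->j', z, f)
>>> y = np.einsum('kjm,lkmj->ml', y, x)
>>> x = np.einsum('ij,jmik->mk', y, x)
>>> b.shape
(7, 5)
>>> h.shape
(7, 7)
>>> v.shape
(13, 7)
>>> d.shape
(5, 29)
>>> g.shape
(5, 7)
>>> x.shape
(23, 7)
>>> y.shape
(5, 3)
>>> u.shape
(7, 7, 13)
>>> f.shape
(5,)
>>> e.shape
(29, 13)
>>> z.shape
(5, 7, 5)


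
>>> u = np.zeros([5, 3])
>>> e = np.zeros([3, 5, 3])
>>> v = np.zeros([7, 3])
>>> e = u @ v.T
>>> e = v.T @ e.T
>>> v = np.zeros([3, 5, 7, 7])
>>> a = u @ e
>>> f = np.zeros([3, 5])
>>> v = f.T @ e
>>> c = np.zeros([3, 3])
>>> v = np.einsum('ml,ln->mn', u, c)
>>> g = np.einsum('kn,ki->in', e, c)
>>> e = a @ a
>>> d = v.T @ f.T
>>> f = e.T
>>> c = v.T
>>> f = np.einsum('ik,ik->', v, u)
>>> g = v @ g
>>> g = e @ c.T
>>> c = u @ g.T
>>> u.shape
(5, 3)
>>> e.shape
(5, 5)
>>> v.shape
(5, 3)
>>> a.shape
(5, 5)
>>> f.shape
()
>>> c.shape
(5, 5)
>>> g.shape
(5, 3)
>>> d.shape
(3, 3)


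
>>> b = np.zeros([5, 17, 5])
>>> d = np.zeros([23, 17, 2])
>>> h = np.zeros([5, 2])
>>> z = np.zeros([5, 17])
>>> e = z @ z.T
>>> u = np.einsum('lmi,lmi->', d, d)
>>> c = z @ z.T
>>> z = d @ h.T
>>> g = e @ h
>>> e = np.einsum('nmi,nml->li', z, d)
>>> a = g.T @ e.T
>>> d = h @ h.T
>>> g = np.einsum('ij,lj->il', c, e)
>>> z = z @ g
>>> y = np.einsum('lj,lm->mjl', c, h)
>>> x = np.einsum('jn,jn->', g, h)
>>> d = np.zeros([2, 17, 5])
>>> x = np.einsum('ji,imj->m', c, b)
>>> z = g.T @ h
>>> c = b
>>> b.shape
(5, 17, 5)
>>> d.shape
(2, 17, 5)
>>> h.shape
(5, 2)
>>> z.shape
(2, 2)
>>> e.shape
(2, 5)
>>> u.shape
()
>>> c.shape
(5, 17, 5)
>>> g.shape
(5, 2)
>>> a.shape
(2, 2)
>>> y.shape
(2, 5, 5)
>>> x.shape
(17,)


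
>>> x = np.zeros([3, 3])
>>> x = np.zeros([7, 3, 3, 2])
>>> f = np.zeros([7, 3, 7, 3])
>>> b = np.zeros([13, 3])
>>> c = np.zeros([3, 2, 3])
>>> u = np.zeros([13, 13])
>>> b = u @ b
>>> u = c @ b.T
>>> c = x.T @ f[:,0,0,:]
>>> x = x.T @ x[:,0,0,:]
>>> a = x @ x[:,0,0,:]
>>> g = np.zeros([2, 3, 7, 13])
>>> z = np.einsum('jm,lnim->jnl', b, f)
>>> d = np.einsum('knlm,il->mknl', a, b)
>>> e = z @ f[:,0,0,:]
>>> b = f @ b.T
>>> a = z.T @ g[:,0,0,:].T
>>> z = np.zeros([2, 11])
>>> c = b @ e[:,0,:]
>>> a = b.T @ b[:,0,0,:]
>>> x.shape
(2, 3, 3, 2)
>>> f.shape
(7, 3, 7, 3)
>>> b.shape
(7, 3, 7, 13)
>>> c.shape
(7, 3, 7, 3)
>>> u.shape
(3, 2, 13)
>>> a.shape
(13, 7, 3, 13)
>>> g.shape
(2, 3, 7, 13)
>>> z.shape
(2, 11)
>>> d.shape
(2, 2, 3, 3)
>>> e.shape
(13, 3, 3)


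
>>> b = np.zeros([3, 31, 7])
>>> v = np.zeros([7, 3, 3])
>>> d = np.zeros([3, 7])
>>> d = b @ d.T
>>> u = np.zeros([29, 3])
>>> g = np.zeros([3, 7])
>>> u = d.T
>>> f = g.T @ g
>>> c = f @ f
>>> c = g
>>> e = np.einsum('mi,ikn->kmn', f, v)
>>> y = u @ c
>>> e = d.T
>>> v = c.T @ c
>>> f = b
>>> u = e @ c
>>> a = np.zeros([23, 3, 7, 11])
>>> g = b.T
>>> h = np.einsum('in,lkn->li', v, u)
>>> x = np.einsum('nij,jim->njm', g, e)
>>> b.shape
(3, 31, 7)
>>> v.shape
(7, 7)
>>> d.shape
(3, 31, 3)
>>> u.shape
(3, 31, 7)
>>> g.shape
(7, 31, 3)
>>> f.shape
(3, 31, 7)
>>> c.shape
(3, 7)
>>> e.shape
(3, 31, 3)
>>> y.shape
(3, 31, 7)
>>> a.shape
(23, 3, 7, 11)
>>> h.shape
(3, 7)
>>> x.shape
(7, 3, 3)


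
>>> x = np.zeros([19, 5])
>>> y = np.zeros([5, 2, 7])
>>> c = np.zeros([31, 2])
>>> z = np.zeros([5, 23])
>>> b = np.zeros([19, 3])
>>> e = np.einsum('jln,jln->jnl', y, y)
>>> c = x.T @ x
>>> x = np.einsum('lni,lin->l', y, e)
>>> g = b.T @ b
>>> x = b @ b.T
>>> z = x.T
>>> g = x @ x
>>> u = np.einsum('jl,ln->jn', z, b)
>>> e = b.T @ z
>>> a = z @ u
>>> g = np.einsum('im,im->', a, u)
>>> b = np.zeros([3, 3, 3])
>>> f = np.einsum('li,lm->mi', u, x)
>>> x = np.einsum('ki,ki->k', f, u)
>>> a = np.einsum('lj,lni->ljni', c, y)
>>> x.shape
(19,)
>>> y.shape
(5, 2, 7)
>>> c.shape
(5, 5)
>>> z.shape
(19, 19)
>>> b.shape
(3, 3, 3)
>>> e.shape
(3, 19)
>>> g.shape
()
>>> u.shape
(19, 3)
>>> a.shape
(5, 5, 2, 7)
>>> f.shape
(19, 3)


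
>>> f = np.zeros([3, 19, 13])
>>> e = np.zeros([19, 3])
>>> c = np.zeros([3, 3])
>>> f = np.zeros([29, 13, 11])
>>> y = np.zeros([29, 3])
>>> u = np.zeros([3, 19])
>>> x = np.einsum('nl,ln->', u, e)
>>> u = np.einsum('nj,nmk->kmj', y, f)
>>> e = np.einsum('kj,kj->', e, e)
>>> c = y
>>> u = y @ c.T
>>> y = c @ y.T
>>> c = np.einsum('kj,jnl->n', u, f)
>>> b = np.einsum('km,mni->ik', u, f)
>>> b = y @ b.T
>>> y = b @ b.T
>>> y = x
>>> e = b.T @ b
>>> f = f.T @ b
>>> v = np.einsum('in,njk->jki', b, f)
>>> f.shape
(11, 13, 11)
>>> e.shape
(11, 11)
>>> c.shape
(13,)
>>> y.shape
()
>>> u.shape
(29, 29)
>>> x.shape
()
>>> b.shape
(29, 11)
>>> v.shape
(13, 11, 29)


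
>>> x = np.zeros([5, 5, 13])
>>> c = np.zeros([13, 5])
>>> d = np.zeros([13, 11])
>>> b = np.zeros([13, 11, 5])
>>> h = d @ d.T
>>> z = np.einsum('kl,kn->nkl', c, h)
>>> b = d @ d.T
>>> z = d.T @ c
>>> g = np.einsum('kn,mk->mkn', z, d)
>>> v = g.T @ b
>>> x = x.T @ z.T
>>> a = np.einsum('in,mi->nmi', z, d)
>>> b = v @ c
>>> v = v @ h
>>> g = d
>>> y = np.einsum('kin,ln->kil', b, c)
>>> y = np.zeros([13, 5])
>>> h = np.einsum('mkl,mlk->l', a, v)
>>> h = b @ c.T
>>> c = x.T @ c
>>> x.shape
(13, 5, 11)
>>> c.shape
(11, 5, 5)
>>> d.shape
(13, 11)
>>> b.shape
(5, 11, 5)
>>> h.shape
(5, 11, 13)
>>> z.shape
(11, 5)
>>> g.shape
(13, 11)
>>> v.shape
(5, 11, 13)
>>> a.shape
(5, 13, 11)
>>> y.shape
(13, 5)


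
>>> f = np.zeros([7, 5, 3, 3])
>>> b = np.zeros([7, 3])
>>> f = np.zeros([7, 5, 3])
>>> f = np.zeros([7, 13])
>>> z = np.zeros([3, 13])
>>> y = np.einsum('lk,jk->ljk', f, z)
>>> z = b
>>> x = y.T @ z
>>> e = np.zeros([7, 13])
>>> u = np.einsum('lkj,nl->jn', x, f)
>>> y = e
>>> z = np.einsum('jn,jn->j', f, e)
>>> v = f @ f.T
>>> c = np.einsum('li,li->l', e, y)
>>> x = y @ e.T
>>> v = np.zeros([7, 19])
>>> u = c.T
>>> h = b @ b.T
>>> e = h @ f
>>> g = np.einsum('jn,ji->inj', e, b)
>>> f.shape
(7, 13)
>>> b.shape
(7, 3)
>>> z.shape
(7,)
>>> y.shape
(7, 13)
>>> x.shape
(7, 7)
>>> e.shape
(7, 13)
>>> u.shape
(7,)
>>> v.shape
(7, 19)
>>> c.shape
(7,)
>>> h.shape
(7, 7)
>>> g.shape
(3, 13, 7)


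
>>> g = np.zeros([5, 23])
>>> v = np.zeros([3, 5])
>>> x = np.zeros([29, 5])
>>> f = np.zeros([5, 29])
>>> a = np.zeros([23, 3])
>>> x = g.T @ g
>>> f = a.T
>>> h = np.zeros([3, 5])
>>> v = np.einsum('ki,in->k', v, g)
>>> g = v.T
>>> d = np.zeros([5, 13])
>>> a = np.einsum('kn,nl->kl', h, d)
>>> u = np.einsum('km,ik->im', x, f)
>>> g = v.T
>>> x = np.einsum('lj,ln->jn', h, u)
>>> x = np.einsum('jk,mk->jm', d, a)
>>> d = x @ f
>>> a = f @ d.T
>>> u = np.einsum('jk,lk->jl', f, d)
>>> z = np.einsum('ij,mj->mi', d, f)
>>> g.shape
(3,)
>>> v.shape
(3,)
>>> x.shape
(5, 3)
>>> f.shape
(3, 23)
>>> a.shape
(3, 5)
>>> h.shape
(3, 5)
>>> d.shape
(5, 23)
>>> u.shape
(3, 5)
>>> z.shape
(3, 5)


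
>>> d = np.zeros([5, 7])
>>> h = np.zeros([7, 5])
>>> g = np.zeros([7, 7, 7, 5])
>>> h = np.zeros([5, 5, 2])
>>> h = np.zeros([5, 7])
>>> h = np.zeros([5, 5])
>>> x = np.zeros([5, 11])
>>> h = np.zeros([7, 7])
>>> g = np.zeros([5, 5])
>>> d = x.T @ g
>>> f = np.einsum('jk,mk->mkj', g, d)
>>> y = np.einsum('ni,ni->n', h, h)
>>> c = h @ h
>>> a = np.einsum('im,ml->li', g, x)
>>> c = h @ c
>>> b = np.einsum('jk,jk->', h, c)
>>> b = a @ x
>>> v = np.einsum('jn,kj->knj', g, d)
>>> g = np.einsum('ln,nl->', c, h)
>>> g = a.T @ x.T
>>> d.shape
(11, 5)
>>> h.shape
(7, 7)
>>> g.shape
(5, 5)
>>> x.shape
(5, 11)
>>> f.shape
(11, 5, 5)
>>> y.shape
(7,)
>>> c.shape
(7, 7)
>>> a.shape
(11, 5)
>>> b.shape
(11, 11)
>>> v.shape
(11, 5, 5)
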